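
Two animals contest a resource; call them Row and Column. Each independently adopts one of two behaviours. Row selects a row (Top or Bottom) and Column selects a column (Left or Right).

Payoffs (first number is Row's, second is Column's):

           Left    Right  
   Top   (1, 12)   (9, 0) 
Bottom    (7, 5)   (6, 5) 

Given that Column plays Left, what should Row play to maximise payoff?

Against Left, Row earns 1 from Top and 7 from Bottom.
So Bottom is the best response.

Bottom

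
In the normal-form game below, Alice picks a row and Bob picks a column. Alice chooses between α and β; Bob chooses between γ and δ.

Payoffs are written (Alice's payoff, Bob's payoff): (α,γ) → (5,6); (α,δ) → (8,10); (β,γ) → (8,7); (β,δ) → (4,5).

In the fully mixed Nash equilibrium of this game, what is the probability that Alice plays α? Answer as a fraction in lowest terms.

Let x be the probability that Alice plays α. In a completely mixed equilibrium, Bob must be indifferent between γ and δ.
Bob's expected payoff from γ is 6x + 7(1−x); from δ it is 10x + 5(1−x).
Setting these equal: −x + 7 = 5x + 5, so x = 1/3.

1/3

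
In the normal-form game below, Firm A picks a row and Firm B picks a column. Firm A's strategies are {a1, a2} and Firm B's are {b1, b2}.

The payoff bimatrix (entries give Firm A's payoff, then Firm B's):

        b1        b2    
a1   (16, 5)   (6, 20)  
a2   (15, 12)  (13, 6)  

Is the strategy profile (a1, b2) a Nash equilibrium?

No

At (a1, b2), Firm A earns 6; switching to a2 would give 13, so Firm A would deviate.
Firm B earns 20; switching to b1 would give 5, so Firm B has no profitable deviation.
Since at least one player can profitably deviate, this is not a Nash equilibrium.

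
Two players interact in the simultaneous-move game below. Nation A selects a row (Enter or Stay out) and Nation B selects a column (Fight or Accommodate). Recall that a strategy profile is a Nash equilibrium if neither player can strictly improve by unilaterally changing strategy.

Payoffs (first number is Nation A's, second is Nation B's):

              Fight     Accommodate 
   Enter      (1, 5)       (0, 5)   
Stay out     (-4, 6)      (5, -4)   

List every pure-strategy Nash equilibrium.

(Enter, Fight)

(Enter, Fight): Nation A gets 1 ≥ -4 from Stay out, and Nation B gets 5 ≥ 5 from Accommodate — Nash equilibrium.
(Enter, Accommodate): Nation A prefers Stay out (5 > 0) — not an equilibrium.
(Stay out, Fight): Nation A prefers Enter (1 > -4) — not an equilibrium.
(Stay out, Accommodate): Nation B prefers Fight (6 > -4) — not an equilibrium.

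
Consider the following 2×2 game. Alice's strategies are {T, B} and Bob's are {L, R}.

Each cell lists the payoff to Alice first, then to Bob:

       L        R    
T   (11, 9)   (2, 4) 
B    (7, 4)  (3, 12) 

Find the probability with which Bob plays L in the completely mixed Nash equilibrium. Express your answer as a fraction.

Let q be the probability that Bob plays L. In a completely mixed equilibrium, Alice must be indifferent between T and B.
Alice's expected payoff from T is 11q + 2(1−q); from B it is 7q + 3(1−q).
Setting these equal: 9q + 2 = 4q + 3, so q = 1/5.

1/5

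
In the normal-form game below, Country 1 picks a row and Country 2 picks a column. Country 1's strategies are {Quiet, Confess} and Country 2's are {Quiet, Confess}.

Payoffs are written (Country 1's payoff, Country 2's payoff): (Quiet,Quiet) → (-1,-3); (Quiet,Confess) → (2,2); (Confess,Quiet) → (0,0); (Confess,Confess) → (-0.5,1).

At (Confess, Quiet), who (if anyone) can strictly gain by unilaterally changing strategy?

Country 1 at (Confess, Quiet) earns 0; deviating to Quiet yields -1 — not better.
Country 2 earns 0; deviating to Confess yields 1 — a strict improvement.
Only Country 2 has a strictly profitable deviation.

Country 2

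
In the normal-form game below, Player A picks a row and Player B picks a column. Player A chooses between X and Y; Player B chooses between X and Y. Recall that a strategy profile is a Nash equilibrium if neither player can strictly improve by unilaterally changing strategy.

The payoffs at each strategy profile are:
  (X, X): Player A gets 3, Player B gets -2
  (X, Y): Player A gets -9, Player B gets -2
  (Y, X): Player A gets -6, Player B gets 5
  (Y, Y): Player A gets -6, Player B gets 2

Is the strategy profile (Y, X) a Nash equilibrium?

No

At (Y, X), Player A earns -6; switching to X would give 3, so Player A would deviate.
Player B earns 5; switching to Y would give 2, so Player B has no profitable deviation.
Since at least one player can profitably deviate, this is not a Nash equilibrium.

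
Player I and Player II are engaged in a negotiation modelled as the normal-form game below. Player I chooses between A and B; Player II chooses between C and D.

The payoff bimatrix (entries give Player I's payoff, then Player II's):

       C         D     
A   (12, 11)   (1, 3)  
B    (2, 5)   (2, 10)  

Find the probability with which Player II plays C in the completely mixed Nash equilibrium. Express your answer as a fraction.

1/11

Let q be the probability that Player II plays C. In a completely mixed equilibrium, Player I must be indifferent between A and B.
Player I's expected payoff from A is 12q + (1−q); from B it is 2q + 2(1−q).
Setting these equal: 11q + 1 = 2, so q = 1/11.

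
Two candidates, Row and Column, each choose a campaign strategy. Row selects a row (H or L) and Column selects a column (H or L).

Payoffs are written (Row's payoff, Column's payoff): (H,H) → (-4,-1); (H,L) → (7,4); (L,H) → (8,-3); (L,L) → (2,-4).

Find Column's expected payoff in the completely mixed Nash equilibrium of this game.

First find p, the probability Row plays H, from Column's indifference between H and L: −p − 3(1−p) = 4p − 4(1−p), giving p = 1/6.
Since Column is indifferent in equilibrium, Column's expected payoff equals the payoff from either column against (1/6, 5/6). Using H: −(1/6) − 3(5/6) = -8/3.

-8/3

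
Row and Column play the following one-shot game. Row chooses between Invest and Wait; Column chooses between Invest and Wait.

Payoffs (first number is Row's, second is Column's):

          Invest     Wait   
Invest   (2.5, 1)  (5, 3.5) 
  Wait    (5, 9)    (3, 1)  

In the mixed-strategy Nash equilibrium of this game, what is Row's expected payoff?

35/9

First find y, the probability Column plays Invest, from Row's indifference between Invest and Wait: 2.5y + 5(1−y) = 5y + 3(1−y), giving y = 4/9.
Since Row is indifferent in equilibrium, Row's expected payoff equals the payoff from either row against (4/9, 5/9). Using Invest: 2.5(4/9) + 5(5/9) = 35/9.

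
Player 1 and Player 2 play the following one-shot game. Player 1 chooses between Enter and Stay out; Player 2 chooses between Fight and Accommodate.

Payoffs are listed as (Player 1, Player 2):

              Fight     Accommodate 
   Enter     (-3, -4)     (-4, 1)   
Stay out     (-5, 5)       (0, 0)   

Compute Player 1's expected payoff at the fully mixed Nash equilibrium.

First find y, the probability Player 2 plays Fight, from Player 1's indifference between Enter and Stay out: −3y − 4(1−y) = −5y, giving y = 2/3.
Since Player 1 is indifferent in equilibrium, Player 1's expected payoff equals the payoff from either row against (2/3, 1/3). Using Enter: −3(2/3) − 4(1/3) = -10/3.

-10/3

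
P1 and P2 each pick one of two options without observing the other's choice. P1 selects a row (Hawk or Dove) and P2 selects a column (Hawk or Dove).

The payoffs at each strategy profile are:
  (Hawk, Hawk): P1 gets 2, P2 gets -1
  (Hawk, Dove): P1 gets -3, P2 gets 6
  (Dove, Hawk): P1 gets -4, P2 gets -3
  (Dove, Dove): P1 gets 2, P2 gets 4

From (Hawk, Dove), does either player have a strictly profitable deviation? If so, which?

P1

P1 at (Hawk, Dove) earns -3; deviating to Dove yields 2 — a strict improvement.
P2 earns 6; deviating to Hawk yields -1 — not better.
Only P1 has a strictly profitable deviation.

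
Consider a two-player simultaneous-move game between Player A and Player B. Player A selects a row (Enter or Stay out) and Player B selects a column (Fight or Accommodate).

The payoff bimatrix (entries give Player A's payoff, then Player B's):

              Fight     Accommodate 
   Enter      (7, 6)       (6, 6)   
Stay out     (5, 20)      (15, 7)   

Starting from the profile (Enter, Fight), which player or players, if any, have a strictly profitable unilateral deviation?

Neither

Player A at (Enter, Fight) earns 7; deviating to Stay out yields 5 — not better.
Player B earns 6; deviating to Accommodate yields 6 — not better.
Neither player can strictly improve; the profile is a Nash equilibrium.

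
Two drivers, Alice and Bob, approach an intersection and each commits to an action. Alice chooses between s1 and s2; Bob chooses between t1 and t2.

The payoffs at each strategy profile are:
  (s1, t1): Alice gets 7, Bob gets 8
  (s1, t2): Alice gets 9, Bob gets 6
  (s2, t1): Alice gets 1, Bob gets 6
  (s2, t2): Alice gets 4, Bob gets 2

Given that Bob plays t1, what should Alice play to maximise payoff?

s1

Against t1, Alice earns 7 from s1 and 1 from s2.
So s1 is the best response.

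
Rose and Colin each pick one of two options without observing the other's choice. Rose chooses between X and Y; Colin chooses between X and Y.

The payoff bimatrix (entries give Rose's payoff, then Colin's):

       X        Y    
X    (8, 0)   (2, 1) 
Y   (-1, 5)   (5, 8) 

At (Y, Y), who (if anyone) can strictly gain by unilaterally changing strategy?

Rose at (Y, Y) earns 5; deviating to X yields 2 — not better.
Colin earns 8; deviating to X yields 5 — not better.
Neither player can strictly improve; the profile is a Nash equilibrium.

Neither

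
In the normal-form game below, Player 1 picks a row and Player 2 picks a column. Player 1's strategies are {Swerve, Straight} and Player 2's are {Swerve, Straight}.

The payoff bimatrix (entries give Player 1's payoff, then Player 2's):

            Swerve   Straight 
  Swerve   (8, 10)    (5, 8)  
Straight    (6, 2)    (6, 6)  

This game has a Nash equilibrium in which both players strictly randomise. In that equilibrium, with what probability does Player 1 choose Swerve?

2/3

Let p be the probability that Player 1 plays Swerve. In a completely mixed equilibrium, Player 2 must be indifferent between Swerve and Straight.
Player 2's expected payoff from Swerve is 10p + 2(1−p); from Straight it is 8p + 6(1−p).
Setting these equal: 8p + 2 = 2p + 6, so p = 2/3.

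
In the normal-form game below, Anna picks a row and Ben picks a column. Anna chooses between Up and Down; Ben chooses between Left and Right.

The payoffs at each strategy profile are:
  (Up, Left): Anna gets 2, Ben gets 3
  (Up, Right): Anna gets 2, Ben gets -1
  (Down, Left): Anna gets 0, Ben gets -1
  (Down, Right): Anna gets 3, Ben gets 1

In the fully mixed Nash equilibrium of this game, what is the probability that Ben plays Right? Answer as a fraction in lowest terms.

Let q be the probability that Ben plays Left. In a completely mixed equilibrium, Anna must be indifferent between Up and Down.
Anna's expected payoff from Up is 2q + 2(1−q); from Down it is 3(1−q).
Setting these equal: 2 = −3q + 3, so q = 1/3.
Therefore Ben plays Right with probability 1 − 1/3 = 2/3.

2/3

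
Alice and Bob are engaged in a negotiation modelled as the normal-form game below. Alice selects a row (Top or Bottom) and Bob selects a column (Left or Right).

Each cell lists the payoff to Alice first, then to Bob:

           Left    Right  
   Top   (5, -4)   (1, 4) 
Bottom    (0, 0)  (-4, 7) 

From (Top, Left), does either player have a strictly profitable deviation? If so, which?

Alice at (Top, Left) earns 5; deviating to Bottom yields 0 — not better.
Bob earns -4; deviating to Right yields 4 — a strict improvement.
Only Bob has a strictly profitable deviation.

Bob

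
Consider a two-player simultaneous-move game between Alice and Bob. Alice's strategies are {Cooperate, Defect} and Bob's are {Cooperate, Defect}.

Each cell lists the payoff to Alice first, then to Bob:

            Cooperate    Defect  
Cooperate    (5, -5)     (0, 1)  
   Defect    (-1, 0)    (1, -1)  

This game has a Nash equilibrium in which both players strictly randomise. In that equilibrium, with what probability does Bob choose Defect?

6/7

Let y be the probability that Bob plays Cooperate. In a completely mixed equilibrium, Alice must be indifferent between Cooperate and Defect.
Alice's expected payoff from Cooperate is 5y; from Defect it is −y + (1−y).
Setting these equal: 5y = −2y + 1, so y = 1/7.
Therefore Bob plays Defect with probability 1 − 1/7 = 6/7.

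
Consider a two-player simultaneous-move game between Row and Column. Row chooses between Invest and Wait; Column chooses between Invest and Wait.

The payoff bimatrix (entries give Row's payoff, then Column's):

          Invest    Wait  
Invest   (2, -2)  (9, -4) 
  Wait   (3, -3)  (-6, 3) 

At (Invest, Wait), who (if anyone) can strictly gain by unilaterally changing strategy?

Row at (Invest, Wait) earns 9; deviating to Wait yields -6 — not better.
Column earns -4; deviating to Invest yields -2 — a strict improvement.
Only Column has a strictly profitable deviation.

Column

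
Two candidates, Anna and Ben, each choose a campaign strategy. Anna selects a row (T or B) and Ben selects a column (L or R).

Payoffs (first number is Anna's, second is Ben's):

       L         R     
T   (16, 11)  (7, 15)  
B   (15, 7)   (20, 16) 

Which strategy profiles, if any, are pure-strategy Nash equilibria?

(T, L): Ben prefers R (15 > 11) — not an equilibrium.
(T, R): Anna prefers B (20 > 7) — not an equilibrium.
(B, L): Anna prefers T (16 > 15); Ben prefers R (16 > 7) — not an equilibrium.
(B, R): Anna gets 20 ≥ 7 from T, and Ben gets 16 ≥ 7 from L — Nash equilibrium.

(B, R)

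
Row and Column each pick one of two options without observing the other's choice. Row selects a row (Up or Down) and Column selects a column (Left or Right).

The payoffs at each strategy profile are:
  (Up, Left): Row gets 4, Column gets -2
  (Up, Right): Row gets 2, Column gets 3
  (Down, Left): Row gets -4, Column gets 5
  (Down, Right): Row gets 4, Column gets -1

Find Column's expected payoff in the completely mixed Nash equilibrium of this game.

First find p, the probability Row plays Up, from Column's indifference between Left and Right: −2p + 5(1−p) = 3p − (1−p), giving p = 6/11.
Since Column is indifferent in equilibrium, Column's expected payoff equals the payoff from either column against (6/11, 5/11). Using Left: −2(6/11) + 5(5/11) = 13/11.

13/11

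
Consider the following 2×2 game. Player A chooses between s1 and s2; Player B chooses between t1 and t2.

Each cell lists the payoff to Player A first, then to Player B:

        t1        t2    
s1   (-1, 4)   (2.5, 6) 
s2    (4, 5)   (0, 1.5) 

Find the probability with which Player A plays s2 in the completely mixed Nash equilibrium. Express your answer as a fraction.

4/11

Let p be the probability that Player A plays s1. In a completely mixed equilibrium, Player B must be indifferent between t1 and t2.
Player B's expected payoff from t1 is 4p + 5(1−p); from t2 it is 6p + 1.5(1−p).
Setting these equal: −p + 5 = 4.5p + 1.5, so p = 7/11.
Therefore Player A plays s2 with probability 1 − 7/11 = 4/11.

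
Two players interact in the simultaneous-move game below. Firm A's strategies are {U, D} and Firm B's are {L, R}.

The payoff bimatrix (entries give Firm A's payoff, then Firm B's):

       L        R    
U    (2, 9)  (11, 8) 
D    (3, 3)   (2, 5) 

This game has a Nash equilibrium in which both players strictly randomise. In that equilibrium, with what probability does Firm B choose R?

1/10

Let q be the probability that Firm B plays L. In a completely mixed equilibrium, Firm A must be indifferent between U and D.
Firm A's expected payoff from U is 2q + 11(1−q); from D it is 3q + 2(1−q).
Setting these equal: −9q + 11 = q + 2, so q = 9/10.
Therefore Firm B plays R with probability 1 − 9/10 = 1/10.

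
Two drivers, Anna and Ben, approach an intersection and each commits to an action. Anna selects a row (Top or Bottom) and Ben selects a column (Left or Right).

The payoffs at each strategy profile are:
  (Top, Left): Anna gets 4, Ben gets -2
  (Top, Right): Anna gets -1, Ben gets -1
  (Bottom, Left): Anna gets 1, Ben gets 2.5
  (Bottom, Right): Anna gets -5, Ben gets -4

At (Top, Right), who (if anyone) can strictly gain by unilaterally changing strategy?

Anna at (Top, Right) earns -1; deviating to Bottom yields -5 — not better.
Ben earns -1; deviating to Left yields -2 — not better.
Neither player can strictly improve; the profile is a Nash equilibrium.

Neither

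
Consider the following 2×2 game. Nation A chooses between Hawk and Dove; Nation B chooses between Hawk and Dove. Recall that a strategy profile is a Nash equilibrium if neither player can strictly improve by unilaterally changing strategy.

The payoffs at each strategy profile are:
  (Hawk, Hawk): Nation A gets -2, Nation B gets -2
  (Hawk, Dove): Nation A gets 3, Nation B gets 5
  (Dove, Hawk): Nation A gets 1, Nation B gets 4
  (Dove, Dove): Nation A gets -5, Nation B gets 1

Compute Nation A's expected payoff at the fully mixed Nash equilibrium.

First find y, the probability Nation B plays Hawk, from Nation A's indifference between Hawk and Dove: −2y + 3(1−y) = y − 5(1−y), giving y = 8/11.
Since Nation A is indifferent in equilibrium, Nation A's expected payoff equals the payoff from either row against (8/11, 3/11). Using Hawk: −2(8/11) + 3(3/11) = -7/11.

-7/11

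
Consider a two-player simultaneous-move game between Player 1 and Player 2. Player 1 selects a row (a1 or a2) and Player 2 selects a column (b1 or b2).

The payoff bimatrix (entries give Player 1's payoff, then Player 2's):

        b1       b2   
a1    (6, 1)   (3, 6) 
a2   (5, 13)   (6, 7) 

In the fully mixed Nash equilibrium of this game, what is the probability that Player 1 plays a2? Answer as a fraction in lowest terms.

5/11

Let p be the probability that Player 1 plays a1. In a completely mixed equilibrium, Player 2 must be indifferent between b1 and b2.
Player 2's expected payoff from b1 is p + 13(1−p); from b2 it is 6p + 7(1−p).
Setting these equal: −12p + 13 = −p + 7, so p = 6/11.
Therefore Player 1 plays a2 with probability 1 − 6/11 = 5/11.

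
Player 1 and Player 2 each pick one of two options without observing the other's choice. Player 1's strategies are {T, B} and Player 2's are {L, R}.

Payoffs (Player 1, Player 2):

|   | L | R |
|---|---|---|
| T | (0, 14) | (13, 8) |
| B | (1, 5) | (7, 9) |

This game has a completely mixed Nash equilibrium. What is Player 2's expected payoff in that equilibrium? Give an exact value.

43/5

First find x, the probability Player 1 plays T, from Player 2's indifference between L and R: 14x + 5(1−x) = 8x + 9(1−x), giving x = 2/5.
Since Player 2 is indifferent in equilibrium, Player 2's expected payoff equals the payoff from either column against (2/5, 3/5). Using L: 14(2/5) + 5(3/5) = 43/5.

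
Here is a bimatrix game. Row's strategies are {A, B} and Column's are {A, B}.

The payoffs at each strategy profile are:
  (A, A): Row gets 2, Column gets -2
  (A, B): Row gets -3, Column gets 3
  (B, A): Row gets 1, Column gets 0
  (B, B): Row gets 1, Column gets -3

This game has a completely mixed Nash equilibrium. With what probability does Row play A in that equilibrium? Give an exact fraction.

3/8

Let r be the probability that Row plays A. In a completely mixed equilibrium, Column must be indifferent between A and B.
Column's expected payoff from A is −2r; from B it is 3r − 3(1−r).
Setting these equal: −2r = 6r − 3, so r = 3/8.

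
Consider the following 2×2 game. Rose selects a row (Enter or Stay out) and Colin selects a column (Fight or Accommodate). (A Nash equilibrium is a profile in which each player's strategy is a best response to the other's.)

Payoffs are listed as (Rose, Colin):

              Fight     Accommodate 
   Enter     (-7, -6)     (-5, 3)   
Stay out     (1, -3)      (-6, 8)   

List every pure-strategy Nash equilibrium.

(Enter, Accommodate)

(Enter, Fight): Rose prefers Stay out (1 > -7); Colin prefers Accommodate (3 > -6) — not an equilibrium.
(Enter, Accommodate): Rose gets -5 ≥ -6 from Stay out, and Colin gets 3 ≥ -6 from Fight — Nash equilibrium.
(Stay out, Fight): Colin prefers Accommodate (8 > -3) — not an equilibrium.
(Stay out, Accommodate): Rose prefers Enter (-5 > -6) — not an equilibrium.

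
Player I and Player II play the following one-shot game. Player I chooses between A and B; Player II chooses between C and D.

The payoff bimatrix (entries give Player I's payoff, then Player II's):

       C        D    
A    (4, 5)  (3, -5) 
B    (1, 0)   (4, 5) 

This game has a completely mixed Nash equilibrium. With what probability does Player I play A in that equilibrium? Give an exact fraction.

Let p be the probability that Player I plays A. In a completely mixed equilibrium, Player II must be indifferent between C and D.
Player II's expected payoff from C is 5p; from D it is −5p + 5(1−p).
Setting these equal: 5p = −10p + 5, so p = 1/3.

1/3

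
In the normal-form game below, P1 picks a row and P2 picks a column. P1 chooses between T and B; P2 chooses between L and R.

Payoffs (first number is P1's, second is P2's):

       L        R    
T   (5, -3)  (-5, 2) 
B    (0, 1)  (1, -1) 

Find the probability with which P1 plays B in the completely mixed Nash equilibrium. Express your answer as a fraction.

Let x be the probability that P1 plays T. In a completely mixed equilibrium, P2 must be indifferent between L and R.
P2's expected payoff from L is −3x + (1−x); from R it is 2x − (1−x).
Setting these equal: −4x + 1 = 3x − 1, so x = 2/7.
Therefore P1 plays B with probability 1 − 2/7 = 5/7.

5/7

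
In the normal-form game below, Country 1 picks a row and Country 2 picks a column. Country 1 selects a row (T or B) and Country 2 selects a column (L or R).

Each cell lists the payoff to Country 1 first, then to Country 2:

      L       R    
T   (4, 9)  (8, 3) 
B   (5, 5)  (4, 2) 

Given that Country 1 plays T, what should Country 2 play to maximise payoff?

Against T, Country 2 earns 9 from L and 3 from R.
So L is the best response.

L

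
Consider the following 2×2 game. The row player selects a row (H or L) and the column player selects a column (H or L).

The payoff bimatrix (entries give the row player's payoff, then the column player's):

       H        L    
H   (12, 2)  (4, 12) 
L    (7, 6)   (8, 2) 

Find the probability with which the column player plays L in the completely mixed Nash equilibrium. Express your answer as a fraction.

Let c be the probability that the column player plays H. In a completely mixed equilibrium, the row player must be indifferent between H and L.
The row player's expected payoff from H is 12c + 4(1−c); from L it is 7c + 8(1−c).
Setting these equal: 8c + 4 = −c + 8, so c = 4/9.
Therefore the column player plays L with probability 1 − 4/9 = 5/9.

5/9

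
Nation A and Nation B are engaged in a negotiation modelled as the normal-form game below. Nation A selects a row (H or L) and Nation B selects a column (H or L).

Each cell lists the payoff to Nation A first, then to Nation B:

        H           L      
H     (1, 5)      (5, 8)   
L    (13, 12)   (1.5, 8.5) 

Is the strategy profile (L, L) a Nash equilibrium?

At (L, L), Nation A earns 1.5; switching to H would give 5, so Nation A would deviate.
Nation B earns 8.5; switching to H would give 12, so Nation B would deviate.
Since at least one player can profitably deviate, this is not a Nash equilibrium.

No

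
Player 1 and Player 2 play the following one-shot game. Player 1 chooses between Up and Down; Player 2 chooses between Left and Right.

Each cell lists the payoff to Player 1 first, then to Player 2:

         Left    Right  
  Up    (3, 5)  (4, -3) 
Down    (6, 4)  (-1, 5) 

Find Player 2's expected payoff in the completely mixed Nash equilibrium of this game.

First find p, the probability Player 1 plays Up, from Player 2's indifference between Left and Right: 5p + 4(1−p) = −3p + 5(1−p), giving p = 1/9.
Since Player 2 is indifferent in equilibrium, Player 2's expected payoff equals the payoff from either column against (1/9, 8/9). Using Left: 5(1/9) + 4(8/9) = 37/9.

37/9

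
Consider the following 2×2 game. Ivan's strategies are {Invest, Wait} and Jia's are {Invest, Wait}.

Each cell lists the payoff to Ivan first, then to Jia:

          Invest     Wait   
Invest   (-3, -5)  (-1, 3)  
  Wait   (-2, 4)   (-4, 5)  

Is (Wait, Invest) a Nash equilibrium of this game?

No

At (Wait, Invest), Ivan earns -2; switching to Invest would give -3, so Ivan has no profitable deviation.
Jia earns 4; switching to Wait would give 5, so Jia would deviate.
Since at least one player can profitably deviate, this is not a Nash equilibrium.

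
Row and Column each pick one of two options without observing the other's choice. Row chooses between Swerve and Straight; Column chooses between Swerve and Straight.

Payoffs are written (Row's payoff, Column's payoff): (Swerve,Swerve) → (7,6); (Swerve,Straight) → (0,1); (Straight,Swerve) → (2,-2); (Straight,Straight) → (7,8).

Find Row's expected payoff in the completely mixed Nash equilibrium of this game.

First find q, the probability Column plays Swerve, from Row's indifference between Swerve and Straight: 7q = 2q + 7(1−q), giving q = 7/12.
Since Row is indifferent in equilibrium, Row's expected payoff equals the payoff from either row against (7/12, 5/12). Using Swerve: 7(7/12) = 49/12.

49/12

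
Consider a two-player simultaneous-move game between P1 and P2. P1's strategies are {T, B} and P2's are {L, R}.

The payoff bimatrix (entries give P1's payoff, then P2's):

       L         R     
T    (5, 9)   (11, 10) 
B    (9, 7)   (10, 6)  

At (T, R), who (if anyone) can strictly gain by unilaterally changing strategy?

P1 at (T, R) earns 11; deviating to B yields 10 — not better.
P2 earns 10; deviating to L yields 9 — not better.
Neither player can strictly improve; the profile is a Nash equilibrium.

Neither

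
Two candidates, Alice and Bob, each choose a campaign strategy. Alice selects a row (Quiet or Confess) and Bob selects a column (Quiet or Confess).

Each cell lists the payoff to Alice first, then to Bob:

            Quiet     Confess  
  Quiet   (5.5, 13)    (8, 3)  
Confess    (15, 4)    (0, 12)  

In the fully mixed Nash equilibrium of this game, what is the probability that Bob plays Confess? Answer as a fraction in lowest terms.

19/35

Let q be the probability that Bob plays Quiet. In a completely mixed equilibrium, Alice must be indifferent between Quiet and Confess.
Alice's expected payoff from Quiet is 5.5q + 8(1−q); from Confess it is 15q.
Setting these equal: −2.5q + 8 = 15q, so q = 16/35.
Therefore Bob plays Confess with probability 1 − 16/35 = 19/35.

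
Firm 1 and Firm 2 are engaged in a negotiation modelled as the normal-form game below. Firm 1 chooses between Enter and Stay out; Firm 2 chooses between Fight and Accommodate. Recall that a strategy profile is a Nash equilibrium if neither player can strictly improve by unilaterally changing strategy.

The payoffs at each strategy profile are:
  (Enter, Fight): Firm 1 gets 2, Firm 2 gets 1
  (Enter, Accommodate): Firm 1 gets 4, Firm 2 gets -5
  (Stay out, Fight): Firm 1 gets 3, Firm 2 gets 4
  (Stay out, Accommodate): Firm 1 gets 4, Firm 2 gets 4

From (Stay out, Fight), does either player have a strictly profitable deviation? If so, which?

Neither

Firm 1 at (Stay out, Fight) earns 3; deviating to Enter yields 2 — not better.
Firm 2 earns 4; deviating to Accommodate yields 4 — not better.
Neither player can strictly improve; the profile is a Nash equilibrium.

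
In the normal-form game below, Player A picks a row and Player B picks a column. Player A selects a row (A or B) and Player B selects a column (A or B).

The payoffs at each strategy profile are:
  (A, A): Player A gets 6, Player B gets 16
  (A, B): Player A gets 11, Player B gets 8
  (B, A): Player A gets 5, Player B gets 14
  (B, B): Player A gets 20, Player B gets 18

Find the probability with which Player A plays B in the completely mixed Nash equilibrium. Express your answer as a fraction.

2/3

Let x be the probability that Player A plays A. In a completely mixed equilibrium, Player B must be indifferent between A and B.
Player B's expected payoff from A is 16x + 14(1−x); from B it is 8x + 18(1−x).
Setting these equal: 2x + 14 = −10x + 18, so x = 1/3.
Therefore Player A plays B with probability 1 − 1/3 = 2/3.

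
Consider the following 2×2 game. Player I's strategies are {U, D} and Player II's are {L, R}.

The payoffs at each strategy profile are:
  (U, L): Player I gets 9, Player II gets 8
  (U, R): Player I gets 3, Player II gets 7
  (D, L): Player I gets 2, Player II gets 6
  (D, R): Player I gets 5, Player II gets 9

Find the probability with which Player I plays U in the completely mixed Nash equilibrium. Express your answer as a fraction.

3/4

Let r be the probability that Player I plays U. In a completely mixed equilibrium, Player II must be indifferent between L and R.
Player II's expected payoff from L is 8r + 6(1−r); from R it is 7r + 9(1−r).
Setting these equal: 2r + 6 = −2r + 9, so r = 3/4.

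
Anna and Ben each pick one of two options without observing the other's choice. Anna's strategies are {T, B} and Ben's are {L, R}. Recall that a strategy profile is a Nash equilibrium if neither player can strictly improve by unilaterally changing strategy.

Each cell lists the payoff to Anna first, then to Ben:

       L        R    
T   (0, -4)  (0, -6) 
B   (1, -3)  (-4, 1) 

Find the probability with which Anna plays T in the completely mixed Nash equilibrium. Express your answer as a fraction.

2/3

Let r be the probability that Anna plays T. In a completely mixed equilibrium, Ben must be indifferent between L and R.
Ben's expected payoff from L is −4r − 3(1−r); from R it is −6r + (1−r).
Setting these equal: −r − 3 = −7r + 1, so r = 2/3.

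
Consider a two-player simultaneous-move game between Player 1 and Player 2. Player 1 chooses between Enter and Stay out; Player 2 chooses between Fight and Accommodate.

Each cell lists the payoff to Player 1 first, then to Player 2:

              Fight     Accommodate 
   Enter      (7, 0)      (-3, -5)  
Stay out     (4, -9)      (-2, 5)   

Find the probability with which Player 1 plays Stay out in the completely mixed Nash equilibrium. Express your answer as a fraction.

5/19

Let r be the probability that Player 1 plays Enter. In a completely mixed equilibrium, Player 2 must be indifferent between Fight and Accommodate.
Player 2's expected payoff from Fight is −9(1−r); from Accommodate it is −5r + 5(1−r).
Setting these equal: 9r − 9 = −10r + 5, so r = 14/19.
Therefore Player 1 plays Stay out with probability 1 − 14/19 = 5/19.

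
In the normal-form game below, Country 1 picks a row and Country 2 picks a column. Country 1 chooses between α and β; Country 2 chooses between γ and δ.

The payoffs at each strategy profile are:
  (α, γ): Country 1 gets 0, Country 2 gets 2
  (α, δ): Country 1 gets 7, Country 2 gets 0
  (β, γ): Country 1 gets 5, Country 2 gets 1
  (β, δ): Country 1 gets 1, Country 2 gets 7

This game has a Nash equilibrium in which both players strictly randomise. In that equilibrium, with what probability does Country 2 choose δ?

5/11

Let y be the probability that Country 2 plays γ. In a completely mixed equilibrium, Country 1 must be indifferent between α and β.
Country 1's expected payoff from α is 7(1−y); from β it is 5y + (1−y).
Setting these equal: −7y + 7 = 4y + 1, so y = 6/11.
Therefore Country 2 plays δ with probability 1 − 6/11 = 5/11.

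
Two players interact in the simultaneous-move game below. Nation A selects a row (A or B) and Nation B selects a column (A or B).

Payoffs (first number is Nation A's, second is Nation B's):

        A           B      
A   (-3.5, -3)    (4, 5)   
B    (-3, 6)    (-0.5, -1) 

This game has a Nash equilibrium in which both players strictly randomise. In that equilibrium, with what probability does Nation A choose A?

7/15

Let r be the probability that Nation A plays A. In a completely mixed equilibrium, Nation B must be indifferent between A and B.
Nation B's expected payoff from A is −3r + 6(1−r); from B it is 5r − (1−r).
Setting these equal: −9r + 6 = 6r − 1, so r = 7/15.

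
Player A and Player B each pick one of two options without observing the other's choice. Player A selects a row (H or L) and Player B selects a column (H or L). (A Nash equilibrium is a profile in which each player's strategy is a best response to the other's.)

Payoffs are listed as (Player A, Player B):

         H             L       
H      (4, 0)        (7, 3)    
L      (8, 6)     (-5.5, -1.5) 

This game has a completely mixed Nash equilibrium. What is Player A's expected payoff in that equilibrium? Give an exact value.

52/11

First find q, the probability Player B plays H, from Player A's indifference between H and L: 4q + 7(1−q) = 8q − 5.5(1−q), giving q = 25/33.
Since Player A is indifferent in equilibrium, Player A's expected payoff equals the payoff from either row against (25/33, 8/33). Using H: 4(25/33) + 7(8/33) = 52/11.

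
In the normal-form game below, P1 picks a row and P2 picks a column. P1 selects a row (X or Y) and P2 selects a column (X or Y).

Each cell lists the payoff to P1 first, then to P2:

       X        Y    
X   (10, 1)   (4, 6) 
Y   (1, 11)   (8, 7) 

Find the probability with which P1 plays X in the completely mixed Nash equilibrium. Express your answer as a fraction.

4/9

Let x be the probability that P1 plays X. In a completely mixed equilibrium, P2 must be indifferent between X and Y.
P2's expected payoff from X is x + 11(1−x); from Y it is 6x + 7(1−x).
Setting these equal: −10x + 11 = −x + 7, so x = 4/9.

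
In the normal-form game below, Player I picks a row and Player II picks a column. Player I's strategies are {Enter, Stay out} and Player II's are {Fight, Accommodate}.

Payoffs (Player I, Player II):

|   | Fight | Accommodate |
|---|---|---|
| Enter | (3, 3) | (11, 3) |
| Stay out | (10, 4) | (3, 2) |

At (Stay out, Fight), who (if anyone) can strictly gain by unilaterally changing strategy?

Player I at (Stay out, Fight) earns 10; deviating to Enter yields 3 — not better.
Player II earns 4; deviating to Accommodate yields 2 — not better.
Neither player can strictly improve; the profile is a Nash equilibrium.

Neither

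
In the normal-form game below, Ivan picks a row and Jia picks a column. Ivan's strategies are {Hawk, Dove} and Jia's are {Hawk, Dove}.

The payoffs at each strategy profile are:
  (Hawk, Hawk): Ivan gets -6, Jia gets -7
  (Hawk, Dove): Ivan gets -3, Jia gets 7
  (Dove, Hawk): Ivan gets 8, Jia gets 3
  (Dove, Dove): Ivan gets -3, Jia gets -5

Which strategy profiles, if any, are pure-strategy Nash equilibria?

(Hawk, Dove) and (Dove, Hawk)

(Hawk, Hawk): Ivan prefers Dove (8 > -6); Jia prefers Dove (7 > -7) — not an equilibrium.
(Hawk, Dove): Ivan gets -3 ≥ -3 from Dove, and Jia gets 7 ≥ -7 from Hawk — Nash equilibrium.
(Dove, Hawk): Ivan gets 8 ≥ -6 from Hawk, and Jia gets 3 ≥ -5 from Dove — Nash equilibrium.
(Dove, Dove): Jia prefers Hawk (3 > -5) — not an equilibrium.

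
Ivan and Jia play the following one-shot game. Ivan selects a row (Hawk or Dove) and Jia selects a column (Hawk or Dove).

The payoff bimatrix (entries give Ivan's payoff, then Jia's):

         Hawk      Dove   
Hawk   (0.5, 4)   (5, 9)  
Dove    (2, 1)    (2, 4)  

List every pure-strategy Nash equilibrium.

(Hawk, Dove)

(Hawk, Hawk): Ivan prefers Dove (2 > 0.5); Jia prefers Dove (9 > 4) — not an equilibrium.
(Hawk, Dove): Ivan gets 5 ≥ 2 from Dove, and Jia gets 9 ≥ 4 from Hawk — Nash equilibrium.
(Dove, Hawk): Jia prefers Dove (4 > 1) — not an equilibrium.
(Dove, Dove): Ivan prefers Hawk (5 > 2) — not an equilibrium.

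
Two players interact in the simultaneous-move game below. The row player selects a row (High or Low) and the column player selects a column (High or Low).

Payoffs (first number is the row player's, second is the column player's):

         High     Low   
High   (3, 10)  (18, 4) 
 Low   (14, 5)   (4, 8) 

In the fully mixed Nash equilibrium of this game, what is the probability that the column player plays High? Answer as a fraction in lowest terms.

Let c be the probability that the column player plays High. In a completely mixed equilibrium, the row player must be indifferent between High and Low.
The row player's expected payoff from High is 3c + 18(1−c); from Low it is 14c + 4(1−c).
Setting these equal: −15c + 18 = 10c + 4, so c = 14/25.

14/25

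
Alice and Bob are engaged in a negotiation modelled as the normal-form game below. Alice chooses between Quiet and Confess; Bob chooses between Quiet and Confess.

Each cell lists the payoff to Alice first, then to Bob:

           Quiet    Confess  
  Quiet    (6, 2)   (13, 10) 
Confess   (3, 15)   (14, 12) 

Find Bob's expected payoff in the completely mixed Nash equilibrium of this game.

126/11

First find x, the probability Alice plays Quiet, from Bob's indifference between Quiet and Confess: 2x + 15(1−x) = 10x + 12(1−x), giving x = 3/11.
Since Bob is indifferent in equilibrium, Bob's expected payoff equals the payoff from either column against (3/11, 8/11). Using Quiet: 2(3/11) + 15(8/11) = 126/11.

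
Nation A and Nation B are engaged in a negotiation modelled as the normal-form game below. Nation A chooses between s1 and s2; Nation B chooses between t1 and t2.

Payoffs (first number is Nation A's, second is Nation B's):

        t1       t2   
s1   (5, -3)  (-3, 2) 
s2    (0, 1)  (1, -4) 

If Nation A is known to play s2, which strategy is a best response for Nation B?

Against s2, Nation B earns 1 from t1 and -4 from t2.
So t1 is the best response.

t1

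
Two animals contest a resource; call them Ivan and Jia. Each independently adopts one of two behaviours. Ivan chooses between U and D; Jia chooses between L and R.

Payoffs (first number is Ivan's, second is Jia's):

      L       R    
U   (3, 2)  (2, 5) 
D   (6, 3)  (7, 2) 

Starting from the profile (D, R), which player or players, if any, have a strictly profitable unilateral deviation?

Jia

Ivan at (D, R) earns 7; deviating to U yields 2 — not better.
Jia earns 2; deviating to L yields 3 — a strict improvement.
Only Jia has a strictly profitable deviation.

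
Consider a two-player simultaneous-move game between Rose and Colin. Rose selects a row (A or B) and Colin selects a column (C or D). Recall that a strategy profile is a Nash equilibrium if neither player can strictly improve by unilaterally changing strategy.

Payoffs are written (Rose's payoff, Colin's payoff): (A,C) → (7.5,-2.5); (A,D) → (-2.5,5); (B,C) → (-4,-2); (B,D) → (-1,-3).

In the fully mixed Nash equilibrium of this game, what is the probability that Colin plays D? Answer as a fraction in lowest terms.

Let y be the probability that Colin plays C. In a completely mixed equilibrium, Rose must be indifferent between A and B.
Rose's expected payoff from A is 7.5y − 2.5(1−y); from B it is −4y − (1−y).
Setting these equal: 10y − 2.5 = −3y − 1, so y = 3/26.
Therefore Colin plays D with probability 1 − 3/26 = 23/26.

23/26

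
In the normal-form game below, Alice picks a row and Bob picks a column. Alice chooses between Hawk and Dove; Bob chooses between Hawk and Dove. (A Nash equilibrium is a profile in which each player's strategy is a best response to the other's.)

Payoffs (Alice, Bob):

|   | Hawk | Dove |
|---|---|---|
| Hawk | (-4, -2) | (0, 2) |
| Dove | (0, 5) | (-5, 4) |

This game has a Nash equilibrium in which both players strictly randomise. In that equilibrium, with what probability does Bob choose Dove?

Let q be the probability that Bob plays Hawk. In a completely mixed equilibrium, Alice must be indifferent between Hawk and Dove.
Alice's expected payoff from Hawk is −4q; from Dove it is −5(1−q).
Setting these equal: −4q = 5q − 5, so q = 5/9.
Therefore Bob plays Dove with probability 1 − 5/9 = 4/9.

4/9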